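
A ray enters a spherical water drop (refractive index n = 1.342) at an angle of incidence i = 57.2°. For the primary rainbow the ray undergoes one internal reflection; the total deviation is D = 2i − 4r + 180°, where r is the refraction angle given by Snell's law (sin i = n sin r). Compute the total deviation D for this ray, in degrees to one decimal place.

sin r = sin 57.2° / 1.342 = 0.8406/1.342 = 0.6264; r = 38.78°.
D = 2·57.2° − 4·38.78° + 180° = 114.40° − 155.13° + 180° = 139.27°.

139.3°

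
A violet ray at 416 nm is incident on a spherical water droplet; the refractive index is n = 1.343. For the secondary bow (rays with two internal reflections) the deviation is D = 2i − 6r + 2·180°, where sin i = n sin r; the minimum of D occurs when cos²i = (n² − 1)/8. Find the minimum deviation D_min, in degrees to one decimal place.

233.5°

cos²i = (1.80365 − 1)/8 = 0.10046; i = arccos(0.31695) = 71.522°.
sin r = sin 71.522°/1.343 = 0.70621; r = 44.928°.
D_min = 2·71.522° − 6·44.928° + 360° = 233.478°.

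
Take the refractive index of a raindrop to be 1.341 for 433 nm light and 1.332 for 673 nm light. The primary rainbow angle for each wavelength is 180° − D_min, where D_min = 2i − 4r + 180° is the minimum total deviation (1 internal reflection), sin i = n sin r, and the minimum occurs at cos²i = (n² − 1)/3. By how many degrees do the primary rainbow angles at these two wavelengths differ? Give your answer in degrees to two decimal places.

1.29°

At 433 nm (n = 1.341): cos²i = 0.26609 → i = 58.946°, r = 39.705°, D_min = 139.071°, rainbow angle = 40.929°.
At 673 nm (n = 1.332): cos²i = 0.25807 → i = 59.469°, r = 40.290°, D_min = 137.776°, rainbow angle = 42.224°.
Angular width = |40.929° − 42.224°| = 1.295°.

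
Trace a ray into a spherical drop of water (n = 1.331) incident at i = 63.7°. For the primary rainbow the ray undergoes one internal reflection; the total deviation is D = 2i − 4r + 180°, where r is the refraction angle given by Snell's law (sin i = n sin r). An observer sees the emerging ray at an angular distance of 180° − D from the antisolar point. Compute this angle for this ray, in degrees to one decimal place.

sin r = sin 63.7° / 1.331 = 0.8965/1.331 = 0.6735; r = 42.34°.
D = 2·63.7° − 4·42.34° + 180° = 127.40° − 169.36° + 180° = 138.04°.
Angle from antisolar point = 180° − D = 41.96°.

42.0°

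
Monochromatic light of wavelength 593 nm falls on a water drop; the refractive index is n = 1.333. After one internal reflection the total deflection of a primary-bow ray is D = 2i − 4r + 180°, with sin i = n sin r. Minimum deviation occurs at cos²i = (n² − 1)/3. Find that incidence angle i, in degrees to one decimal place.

cos²i = (1.333² − 1)/3 = (1.77689 − 1)/3 = 0.25896.
cos i = 0.50888, so i = 59.410°.

59.4°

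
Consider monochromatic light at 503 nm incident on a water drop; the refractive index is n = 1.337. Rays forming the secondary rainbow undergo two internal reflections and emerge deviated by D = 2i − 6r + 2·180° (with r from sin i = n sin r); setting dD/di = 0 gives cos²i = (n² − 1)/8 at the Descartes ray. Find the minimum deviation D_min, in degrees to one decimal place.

cos²i = (1.78757 − 1)/8 = 0.09845; i = arccos(0.31376) = 71.714°.
sin r = sin 71.714°/1.337 = 0.71017; r = 45.249°.
D_min = 2·71.714° − 6·45.249° + 360° = 231.934°.

231.9°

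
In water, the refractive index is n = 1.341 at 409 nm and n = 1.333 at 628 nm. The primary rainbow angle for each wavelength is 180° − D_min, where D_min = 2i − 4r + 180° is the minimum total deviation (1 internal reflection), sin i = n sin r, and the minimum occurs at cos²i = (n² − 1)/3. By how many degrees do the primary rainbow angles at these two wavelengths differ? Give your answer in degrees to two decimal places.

At 409 nm (n = 1.341): cos²i = 0.26609 → i = 58.946°, r = 39.705°, D_min = 139.071°, rainbow angle = 40.929°.
At 628 nm (n = 1.333): cos²i = 0.25896 → i = 59.410°, r = 40.225°, D_min = 137.922°, rainbow angle = 42.078°.
Angular width = |40.929° − 42.078°| = 1.149°.

1.15°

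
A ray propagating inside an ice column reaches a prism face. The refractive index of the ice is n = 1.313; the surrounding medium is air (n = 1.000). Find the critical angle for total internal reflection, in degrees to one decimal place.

sin θ_c = n_air / n = 1.000 / 1.313 = 0.7616.
θ_c = arcsin(0.7616) = 49.61°.

49.6°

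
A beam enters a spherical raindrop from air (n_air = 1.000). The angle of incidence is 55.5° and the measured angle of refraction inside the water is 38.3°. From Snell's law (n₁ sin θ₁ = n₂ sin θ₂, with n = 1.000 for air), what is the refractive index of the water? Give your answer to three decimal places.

n = sin θ_i / sin θ_r = sin 55.5° / sin 38.3° = 0.8241 / 0.6198 = 1.3297.

1.330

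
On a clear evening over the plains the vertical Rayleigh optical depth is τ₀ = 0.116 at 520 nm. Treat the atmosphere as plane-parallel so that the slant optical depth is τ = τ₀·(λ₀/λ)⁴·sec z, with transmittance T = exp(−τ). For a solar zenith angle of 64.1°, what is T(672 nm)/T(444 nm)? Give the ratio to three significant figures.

Airmass: sec 64.1° = 2.2894.
τ(672 nm) = 0.116 × (520/672)⁴ × 2.2894 = 0.116 × 0.3585 × 2.2894 = 0.0952.
τ(444 nm) = 0.116 × (520/444)⁴ × 2.2894 = 0.116 × 1.8814 × 2.2894 = 0.4996.
T(672)/T(444) = exp(τ_B − τ_A) = exp(0.4044) = 1.4984.

1.50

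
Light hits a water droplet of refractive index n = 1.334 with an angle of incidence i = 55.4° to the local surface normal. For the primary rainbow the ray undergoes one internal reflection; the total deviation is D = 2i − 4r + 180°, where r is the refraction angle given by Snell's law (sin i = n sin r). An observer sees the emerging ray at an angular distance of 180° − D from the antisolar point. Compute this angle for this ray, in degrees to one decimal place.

41.6°

sin r = sin 55.4° / 1.334 = 0.8231/1.334 = 0.6170; r = 38.10°.
D = 2·55.4° − 4·38.10° + 180° = 110.80° − 152.40° + 180° = 138.40°.
Angle from antisolar point = 180° − D = 41.60°.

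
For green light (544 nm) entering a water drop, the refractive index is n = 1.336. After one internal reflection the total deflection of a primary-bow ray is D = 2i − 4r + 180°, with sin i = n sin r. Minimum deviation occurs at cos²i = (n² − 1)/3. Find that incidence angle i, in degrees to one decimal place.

cos²i = (1.336² − 1)/3 = (1.78490 − 1)/3 = 0.26163.
cos i = 0.51150, so i = 59.236°.

59.2°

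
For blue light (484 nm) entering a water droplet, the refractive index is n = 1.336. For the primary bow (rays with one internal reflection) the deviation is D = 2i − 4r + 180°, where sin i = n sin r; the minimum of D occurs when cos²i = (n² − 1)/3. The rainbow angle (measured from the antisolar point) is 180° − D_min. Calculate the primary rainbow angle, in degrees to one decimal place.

cos²i = (1.78490 − 1)/3 = 0.26163; i = arccos(0.51150) = 59.236°.
sin r = sin 59.236°/1.336 = 0.64318; r = 40.029°.
D_min = 2·59.236° − 4·40.029° + 180° = 138.356°.
Rainbow angle = 180° − D_min = 41.644°.

41.6°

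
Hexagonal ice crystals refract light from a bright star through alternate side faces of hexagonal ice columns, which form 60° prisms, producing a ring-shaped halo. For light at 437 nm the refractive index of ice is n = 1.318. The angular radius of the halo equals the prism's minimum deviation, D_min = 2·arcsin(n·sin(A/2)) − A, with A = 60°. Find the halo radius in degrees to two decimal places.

n·sin(A/2) = 1.318 × sin 30° = 1.318 × 0.5000 = 0.6590.
D_min = 2·arcsin(0.6590) − 60° = 2 × 41.224° − 60° = 22.447°.

22.45°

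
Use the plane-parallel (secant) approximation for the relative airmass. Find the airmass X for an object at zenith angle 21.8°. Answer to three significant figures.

X = sec z = 1/cos 21.8° = 1/0.9285 = 1.0770.

1.08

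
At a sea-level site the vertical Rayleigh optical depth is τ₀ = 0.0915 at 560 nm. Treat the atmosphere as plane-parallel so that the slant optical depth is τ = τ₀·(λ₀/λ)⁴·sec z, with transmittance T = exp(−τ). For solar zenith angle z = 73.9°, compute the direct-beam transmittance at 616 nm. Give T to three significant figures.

0.798

sec 73.9° = 3.6060.
τ = 0.0915 × (560/616)⁴ × 3.6060 = 0.0915 × 0.6830 × 3.6060 = 0.2254.
T = exp(−0.2254) = 0.7982.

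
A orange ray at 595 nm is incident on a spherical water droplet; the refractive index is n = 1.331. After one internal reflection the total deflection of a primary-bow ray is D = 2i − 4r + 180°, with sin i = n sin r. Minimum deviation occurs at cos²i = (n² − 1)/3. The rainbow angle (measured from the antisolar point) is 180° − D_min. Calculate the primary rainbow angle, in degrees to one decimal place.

42.4°

cos²i = (1.77156 − 1)/3 = 0.25719; i = arccos(0.50714) = 59.527°.
sin r = sin 59.527°/1.331 = 0.64753; r = 40.356°.
D_min = 2·59.527° − 4·40.356° + 180° = 137.630°.
Rainbow angle = 180° − D_min = 42.370°.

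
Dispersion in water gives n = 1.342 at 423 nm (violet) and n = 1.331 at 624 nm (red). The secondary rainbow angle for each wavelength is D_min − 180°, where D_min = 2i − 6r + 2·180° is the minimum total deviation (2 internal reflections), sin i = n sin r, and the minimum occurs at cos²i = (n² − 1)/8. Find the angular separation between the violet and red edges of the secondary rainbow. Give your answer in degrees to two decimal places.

At 423 nm (n = 1.342): cos²i = 0.10012 → i = 71.554°, r = 44.981°, D_min = 233.222°, rainbow angle = 53.222°.
At 624 nm (n = 1.331): cos²i = 0.09645 → i = 71.907°, r = 45.575°, D_min = 230.365°, rainbow angle = 50.365°.
Angular width = |53.222° − 50.365°| = 2.857°.

2.86°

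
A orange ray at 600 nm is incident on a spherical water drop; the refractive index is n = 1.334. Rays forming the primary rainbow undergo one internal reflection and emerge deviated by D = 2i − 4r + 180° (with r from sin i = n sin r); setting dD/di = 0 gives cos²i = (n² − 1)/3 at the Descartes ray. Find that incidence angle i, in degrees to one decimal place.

cos²i = (1.334² − 1)/3 = (1.77956 − 1)/3 = 0.25985.
cos i = 0.50976, so i = 59.352°.

59.4°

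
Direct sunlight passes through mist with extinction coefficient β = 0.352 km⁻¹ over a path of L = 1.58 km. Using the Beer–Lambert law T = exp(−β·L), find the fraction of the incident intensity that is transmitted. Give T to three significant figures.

τ = β·L = 0.352 × 1.58 = 0.5562.
T = exp(−0.5562) = 0.5734.

0.573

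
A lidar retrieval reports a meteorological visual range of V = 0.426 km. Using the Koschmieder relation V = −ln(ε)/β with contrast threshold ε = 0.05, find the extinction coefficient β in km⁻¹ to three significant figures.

β = −ln(0.05) / V = 2.996 / 0.426 = 7.0322 km⁻¹.

7.03 km⁻¹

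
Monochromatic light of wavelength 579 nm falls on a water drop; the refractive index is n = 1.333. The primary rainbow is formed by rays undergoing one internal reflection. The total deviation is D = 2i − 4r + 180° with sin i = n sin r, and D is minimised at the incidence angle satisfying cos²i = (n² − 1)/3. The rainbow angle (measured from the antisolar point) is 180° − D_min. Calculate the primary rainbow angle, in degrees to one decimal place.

cos²i = (1.77689 − 1)/3 = 0.25896; i = arccos(0.50888) = 59.410°.
sin r = sin 59.410°/1.333 = 0.64579; r = 40.225°.
D_min = 2·59.410° − 4·40.225° + 180° = 137.922°.
Rainbow angle = 180° − D_min = 42.078°.

42.1°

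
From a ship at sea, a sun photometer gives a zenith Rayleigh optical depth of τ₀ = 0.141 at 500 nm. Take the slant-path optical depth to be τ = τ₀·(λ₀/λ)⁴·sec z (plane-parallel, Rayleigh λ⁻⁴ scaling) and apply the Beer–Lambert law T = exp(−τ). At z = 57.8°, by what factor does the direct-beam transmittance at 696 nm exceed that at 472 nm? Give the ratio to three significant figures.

1.30

Airmass: sec 57.8° = 1.8766.
τ(696 nm) = 0.141 × (500/696)⁴ × 1.8766 = 0.141 × 0.2663 × 1.8766 = 0.0705.
τ(472 nm) = 0.141 × (500/472)⁴ × 1.8766 = 0.141 × 1.2593 × 1.8766 = 0.3332.
T(696)/T(472) = exp(τ_B − τ_A) = exp(0.2627) = 1.3005.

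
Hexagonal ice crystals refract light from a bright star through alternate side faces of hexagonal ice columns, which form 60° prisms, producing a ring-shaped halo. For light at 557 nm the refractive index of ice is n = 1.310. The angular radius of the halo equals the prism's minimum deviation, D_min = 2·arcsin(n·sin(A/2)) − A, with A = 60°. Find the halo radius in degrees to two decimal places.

21.84°

n·sin(A/2) = 1.310 × sin 30° = 1.310 × 0.5000 = 0.6550.
D_min = 2·arcsin(0.6550) − 60° = 2 × 40.920° − 60° = 21.839°.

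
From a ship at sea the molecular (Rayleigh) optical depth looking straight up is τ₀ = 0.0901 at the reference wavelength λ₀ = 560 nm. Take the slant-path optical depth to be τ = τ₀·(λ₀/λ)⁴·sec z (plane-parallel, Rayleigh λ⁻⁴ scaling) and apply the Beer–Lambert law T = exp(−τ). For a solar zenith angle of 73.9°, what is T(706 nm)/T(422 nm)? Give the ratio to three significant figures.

2.41

Airmass: sec 73.9° = 3.6060.
τ(706 nm) = 0.0901 × (560/706)⁴ × 3.6060 = 0.0901 × 0.3959 × 3.6060 = 0.1286.
τ(422 nm) = 0.0901 × (560/422)⁴ × 3.6060 = 0.0901 × 3.1010 × 3.6060 = 1.0075.
T(706)/T(422) = exp(τ_B − τ_A) = exp(0.8789) = 2.4083.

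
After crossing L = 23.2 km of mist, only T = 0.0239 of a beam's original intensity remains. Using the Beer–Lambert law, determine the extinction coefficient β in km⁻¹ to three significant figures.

Beer–Lambert: T = exp(−βL) ⇒ β = −ln(T)/L = −ln(0.0239)/23.2 = 3.7339/23.2 = 0.1609 km⁻¹.

0.161 km⁻¹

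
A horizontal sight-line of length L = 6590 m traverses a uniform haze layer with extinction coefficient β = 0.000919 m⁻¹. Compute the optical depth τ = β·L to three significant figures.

6.06

τ = β·L = 0.000919 × 6590 = 6.0562.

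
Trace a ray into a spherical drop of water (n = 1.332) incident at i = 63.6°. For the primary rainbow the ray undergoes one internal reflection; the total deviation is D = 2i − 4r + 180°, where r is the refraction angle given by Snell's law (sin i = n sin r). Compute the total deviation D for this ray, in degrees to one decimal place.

sin r = sin 63.6° / 1.332 = 0.8957/1.332 = 0.6725; r = 42.26°.
D = 2·63.6° − 4·42.26° + 180° = 127.20° − 169.03° + 180° = 138.17°.

138.2°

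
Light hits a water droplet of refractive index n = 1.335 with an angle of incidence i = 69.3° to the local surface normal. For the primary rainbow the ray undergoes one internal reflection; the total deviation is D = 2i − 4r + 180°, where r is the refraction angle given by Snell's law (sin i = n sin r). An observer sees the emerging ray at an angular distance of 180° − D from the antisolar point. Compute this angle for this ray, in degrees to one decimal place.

sin r = sin 69.3° / 1.335 = 0.9354/1.335 = 0.7007; r = 44.48°.
D = 2·69.3° − 4·44.48° + 180° = 138.60° − 177.94° + 180° = 140.66°.
Angle from antisolar point = 180° − D = 39.34°.

39.3°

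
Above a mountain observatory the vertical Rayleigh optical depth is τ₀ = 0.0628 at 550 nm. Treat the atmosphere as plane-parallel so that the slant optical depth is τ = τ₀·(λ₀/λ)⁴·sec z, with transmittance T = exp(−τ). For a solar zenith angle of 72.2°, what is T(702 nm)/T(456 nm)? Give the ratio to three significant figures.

Airmass: sec 72.2° = 3.2712.
τ(702 nm) = 0.0628 × (550/702)⁴ × 3.2712 = 0.0628 × 0.3768 × 3.2712 = 0.0774.
τ(456 nm) = 0.0628 × (550/456)⁴ × 3.2712 = 0.0628 × 2.1164 × 3.2712 = 0.4348.
T(702)/T(456) = exp(τ_B − τ_A) = exp(0.3574) = 1.4296.

1.43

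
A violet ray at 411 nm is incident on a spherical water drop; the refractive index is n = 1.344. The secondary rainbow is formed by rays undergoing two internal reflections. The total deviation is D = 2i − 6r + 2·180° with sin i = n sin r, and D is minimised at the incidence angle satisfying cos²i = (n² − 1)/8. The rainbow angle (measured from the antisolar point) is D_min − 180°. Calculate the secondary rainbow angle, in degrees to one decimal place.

53.7°

cos²i = (1.80634 − 1)/8 = 0.10079; i = arccos(0.31748) = 71.490°.
sin r = sin 71.490°/1.344 = 0.70555; r = 44.874°.
D_min = 2·71.490° − 6·44.874° + 360° = 233.733°.
Rainbow angle = D_min − 180° = 53.733°.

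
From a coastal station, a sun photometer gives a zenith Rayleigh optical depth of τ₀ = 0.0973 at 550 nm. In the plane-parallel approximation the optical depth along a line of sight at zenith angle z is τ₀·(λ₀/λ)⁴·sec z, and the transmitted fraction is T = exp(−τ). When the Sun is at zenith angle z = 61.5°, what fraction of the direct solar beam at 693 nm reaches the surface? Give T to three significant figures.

sec 61.5° = 2.0957.
τ = 0.0973 × (550/693)⁴ × 2.0957 = 0.0973 × 0.3968 × 2.0957 = 0.0809.
T = exp(−0.0809) = 0.9223.

0.922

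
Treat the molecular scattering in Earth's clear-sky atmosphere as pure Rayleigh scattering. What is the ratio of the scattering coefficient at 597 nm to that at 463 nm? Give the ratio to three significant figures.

Rayleigh scattering ∝ λ⁻⁴, so the ratio of coefficients is the inverse fourth power of the wavelength ratio.
σ(597)/σ(463) = (463/597)⁴ = (0.7755)⁴ = 0.3618.

0.362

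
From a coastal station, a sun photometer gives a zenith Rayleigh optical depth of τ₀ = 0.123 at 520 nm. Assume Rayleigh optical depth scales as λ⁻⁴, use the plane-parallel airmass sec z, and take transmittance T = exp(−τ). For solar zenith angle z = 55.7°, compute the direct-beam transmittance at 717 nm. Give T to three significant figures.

sec 55.7° = 1.7745.
τ = 0.123 × (520/717)⁴ × 1.7745 = 0.123 × 0.2767 × 1.7745 = 0.0604.
T = exp(−0.0604) = 0.9414.

0.941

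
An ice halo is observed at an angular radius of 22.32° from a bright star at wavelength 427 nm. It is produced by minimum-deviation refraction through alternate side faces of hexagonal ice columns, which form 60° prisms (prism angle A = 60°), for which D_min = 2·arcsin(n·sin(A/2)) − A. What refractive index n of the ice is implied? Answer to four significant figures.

1.316

Rearranging: n = sin((D_min + A)/2) / sin(A/2).
(D_min + A)/2 = (22.32° + 60°)/2 = 41.160°.
n = sin 41.160° / sin 30° = 0.6582 / 0.5000 = 1.3163.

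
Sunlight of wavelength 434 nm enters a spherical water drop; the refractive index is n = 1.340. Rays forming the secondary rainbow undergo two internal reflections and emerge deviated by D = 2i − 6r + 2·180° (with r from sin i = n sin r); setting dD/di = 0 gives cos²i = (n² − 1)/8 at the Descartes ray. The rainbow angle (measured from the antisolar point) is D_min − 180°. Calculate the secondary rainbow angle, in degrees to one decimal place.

cos²i = (1.79560 − 1)/8 = 0.09945; i = arccos(0.31536) = 71.618°.
sin r = sin 71.618°/1.340 = 0.70819; r = 45.088°.
D_min = 2·71.618° − 6·45.088° + 360° = 232.709°.
Rainbow angle = D_min − 180° = 52.709°.

52.7°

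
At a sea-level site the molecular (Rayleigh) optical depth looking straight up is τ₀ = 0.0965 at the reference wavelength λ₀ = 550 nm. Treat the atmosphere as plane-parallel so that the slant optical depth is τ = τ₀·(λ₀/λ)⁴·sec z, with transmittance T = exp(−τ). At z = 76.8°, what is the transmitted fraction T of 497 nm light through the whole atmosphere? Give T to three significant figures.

0.531

sec 76.8° = 4.3792.
τ = 0.0965 × (550/497)⁴ × 4.3792 = 0.0965 × 1.4998 × 4.3792 = 0.6338.
T = exp(−0.6338) = 0.5306.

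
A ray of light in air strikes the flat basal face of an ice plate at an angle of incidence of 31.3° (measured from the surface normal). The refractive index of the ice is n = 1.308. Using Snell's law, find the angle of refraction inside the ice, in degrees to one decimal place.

Snell: sin θ_r = sin θ_i / n = sin 31.3° / 1.308 = 0.5195 / 1.308 = 0.3972.
θ_r = arcsin(0.3972) = 23.40°.

23.4°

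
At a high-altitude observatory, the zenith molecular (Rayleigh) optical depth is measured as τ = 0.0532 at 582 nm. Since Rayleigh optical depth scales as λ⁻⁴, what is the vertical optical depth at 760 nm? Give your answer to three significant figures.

τ(760 nm) = τ(582 nm) × (582/760)⁴ = 0.0532 × (0.7658)⁴ = 0.0532 × 0.3439 = 0.0183.

0.0183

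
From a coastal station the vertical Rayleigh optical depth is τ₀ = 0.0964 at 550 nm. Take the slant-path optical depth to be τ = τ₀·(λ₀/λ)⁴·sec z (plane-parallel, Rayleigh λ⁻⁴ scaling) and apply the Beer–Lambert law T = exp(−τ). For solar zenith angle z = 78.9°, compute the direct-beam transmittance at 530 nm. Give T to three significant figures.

sec 78.9° = 5.1942.
τ = 0.0964 × (550/530)⁴ × 5.1942 = 0.0964 × 1.1597 × 5.1942 = 0.5807.
T = exp(−0.5807) = 0.5595.

0.560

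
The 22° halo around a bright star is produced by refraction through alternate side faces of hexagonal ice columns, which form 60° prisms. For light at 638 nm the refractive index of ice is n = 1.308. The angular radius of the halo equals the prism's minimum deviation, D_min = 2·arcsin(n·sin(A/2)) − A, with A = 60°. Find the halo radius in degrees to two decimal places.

n·sin(A/2) = 1.308 × sin 30° = 1.308 × 0.5000 = 0.6540.
D_min = 2·arcsin(0.6540) − 60° = 2 × 40.844° − 60° = 21.688°.

21.69°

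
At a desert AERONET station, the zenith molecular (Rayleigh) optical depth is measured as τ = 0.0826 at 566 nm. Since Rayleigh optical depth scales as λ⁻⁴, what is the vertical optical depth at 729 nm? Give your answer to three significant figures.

0.0300

τ(729 nm) = τ(566 nm) × (566/729)⁴ = 0.0826 × (0.7764)⁴ = 0.0826 × 0.3634 = 0.0300.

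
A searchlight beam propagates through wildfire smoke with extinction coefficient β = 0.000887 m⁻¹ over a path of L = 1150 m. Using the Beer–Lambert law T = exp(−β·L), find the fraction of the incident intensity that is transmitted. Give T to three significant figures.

0.361

τ = β·L = 0.000887 × 1150 = 1.0200.
T = exp(−1.0200) = 0.3606.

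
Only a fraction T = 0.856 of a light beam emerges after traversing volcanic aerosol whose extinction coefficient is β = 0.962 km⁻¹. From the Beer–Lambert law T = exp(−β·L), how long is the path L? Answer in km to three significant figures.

0.162 km

Beer–Lambert: T = exp(−βL) ⇒ L = −ln(T)/β = −ln(0.856)/0.962 = 0.1555/0.962 = 0.1616 km.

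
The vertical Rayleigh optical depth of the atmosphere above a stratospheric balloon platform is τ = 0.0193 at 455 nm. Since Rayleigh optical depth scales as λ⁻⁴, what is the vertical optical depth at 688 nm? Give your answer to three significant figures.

0.00369

τ(688 nm) = τ(455 nm) × (455/688)⁴ = 0.0193 × (0.6613)⁴ = 0.0193 × 0.1913 = 0.0037.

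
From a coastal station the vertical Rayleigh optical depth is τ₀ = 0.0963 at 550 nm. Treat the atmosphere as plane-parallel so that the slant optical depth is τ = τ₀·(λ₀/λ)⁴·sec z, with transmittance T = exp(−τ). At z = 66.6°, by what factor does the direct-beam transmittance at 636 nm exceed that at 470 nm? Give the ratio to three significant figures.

1.38

Airmass: sec 66.6° = 2.5180.
τ(636 nm) = 0.0963 × (550/636)⁴ × 2.5180 = 0.0963 × 0.5593 × 2.5180 = 0.1356.
τ(470 nm) = 0.0963 × (550/470)⁴ × 2.5180 = 0.0963 × 1.8753 × 2.5180 = 0.4547.
T(636)/T(470) = exp(τ_B − τ_A) = exp(0.3191) = 1.3759.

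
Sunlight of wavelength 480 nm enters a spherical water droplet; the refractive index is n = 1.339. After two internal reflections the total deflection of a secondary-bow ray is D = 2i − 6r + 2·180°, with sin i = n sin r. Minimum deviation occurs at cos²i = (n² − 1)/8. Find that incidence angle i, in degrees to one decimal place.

cos²i = (1.339² − 1)/8 = (1.79292 − 1)/8 = 0.09912.
cos i = 0.31483, so i = 71.650°.

71.6°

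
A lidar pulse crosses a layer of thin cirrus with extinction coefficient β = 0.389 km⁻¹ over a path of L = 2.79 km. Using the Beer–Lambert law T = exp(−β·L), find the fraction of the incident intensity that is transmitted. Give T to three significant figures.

0.338

τ = β·L = 0.389 × 2.79 = 1.0853.
T = exp(−1.0853) = 0.3378.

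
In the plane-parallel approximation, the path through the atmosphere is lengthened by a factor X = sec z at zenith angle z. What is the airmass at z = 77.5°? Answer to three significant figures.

X = sec z = 1/cos 77.5° = 1/0.2164 = 4.6202.

4.62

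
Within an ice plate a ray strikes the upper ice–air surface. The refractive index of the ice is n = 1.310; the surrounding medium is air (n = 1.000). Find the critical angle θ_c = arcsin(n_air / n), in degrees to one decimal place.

sin θ_c = n_air / n = 1.000 / 1.310 = 0.7634.
θ_c = arcsin(0.7634) = 49.76°.

49.8°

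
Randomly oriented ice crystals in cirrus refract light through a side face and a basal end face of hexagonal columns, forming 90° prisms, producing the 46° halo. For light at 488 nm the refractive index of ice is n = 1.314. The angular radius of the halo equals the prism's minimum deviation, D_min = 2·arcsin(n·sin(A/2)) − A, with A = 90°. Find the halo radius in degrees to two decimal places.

46.60°

n·sin(A/2) = 1.314 × sin 45° = 1.314 × 0.7071 = 0.9291.
D_min = 2·arcsin(0.9291) − 90° = 2 × 68.301° − 90° = 46.602°.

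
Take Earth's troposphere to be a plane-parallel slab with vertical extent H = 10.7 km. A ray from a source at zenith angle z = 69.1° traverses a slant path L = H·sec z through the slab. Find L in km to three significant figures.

sec z = 1/cos 69.1° = 2.8032.
L = 10.7 × 2.8032 = 29.994 km.

30.0 km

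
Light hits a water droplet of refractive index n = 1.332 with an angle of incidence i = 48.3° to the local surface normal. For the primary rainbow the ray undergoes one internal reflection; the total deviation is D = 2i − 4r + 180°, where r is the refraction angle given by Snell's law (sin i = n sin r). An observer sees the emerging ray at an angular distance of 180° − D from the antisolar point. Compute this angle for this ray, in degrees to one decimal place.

39.8°

sin r = sin 48.3° / 1.332 = 0.7466/1.332 = 0.5605; r = 34.09°.
D = 2·48.3° − 4·34.09° + 180° = 96.60° − 136.37° + 180° = 140.23°.
Angle from antisolar point = 180° − D = 39.77°.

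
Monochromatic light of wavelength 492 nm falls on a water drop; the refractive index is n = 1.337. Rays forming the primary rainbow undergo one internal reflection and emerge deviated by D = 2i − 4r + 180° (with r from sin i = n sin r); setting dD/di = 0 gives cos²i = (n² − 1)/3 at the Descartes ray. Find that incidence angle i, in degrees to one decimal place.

cos²i = (1.337² − 1)/3 = (1.78757 − 1)/3 = 0.26252.
cos i = 0.51237, so i = 59.178°.

59.2°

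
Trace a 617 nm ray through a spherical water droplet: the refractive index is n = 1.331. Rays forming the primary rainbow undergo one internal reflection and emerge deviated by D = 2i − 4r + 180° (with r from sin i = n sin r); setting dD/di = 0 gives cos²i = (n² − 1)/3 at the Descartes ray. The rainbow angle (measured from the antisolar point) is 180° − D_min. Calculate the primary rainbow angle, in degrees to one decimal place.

42.4°

cos²i = (1.77156 − 1)/3 = 0.25719; i = arccos(0.50714) = 59.527°.
sin r = sin 59.527°/1.331 = 0.64753; r = 40.356°.
D_min = 2·59.527° − 4·40.356° + 180° = 137.630°.
Rainbow angle = 180° − D_min = 42.370°.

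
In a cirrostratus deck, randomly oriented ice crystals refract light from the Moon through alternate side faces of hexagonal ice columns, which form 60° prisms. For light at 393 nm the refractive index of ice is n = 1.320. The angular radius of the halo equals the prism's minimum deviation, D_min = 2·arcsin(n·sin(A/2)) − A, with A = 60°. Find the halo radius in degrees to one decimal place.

22.6°

n·sin(A/2) = 1.320 × sin 30° = 1.320 × 0.5000 = 0.6600.
D_min = 2·arcsin(0.6600) − 60° = 2 × 41.300° − 60° = 22.600°.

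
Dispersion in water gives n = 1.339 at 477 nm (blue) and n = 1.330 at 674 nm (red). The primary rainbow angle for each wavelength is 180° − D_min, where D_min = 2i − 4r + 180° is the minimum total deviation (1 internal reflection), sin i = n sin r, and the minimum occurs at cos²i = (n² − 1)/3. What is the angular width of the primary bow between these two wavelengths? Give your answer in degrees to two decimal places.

At 477 nm (n = 1.339): cos²i = 0.26431 → i = 59.062°, r = 39.834°, D_min = 138.786°, rainbow angle = 41.214°.
At 674 nm (n = 1.330): cos²i = 0.25630 → i = 59.585°, r = 40.422°, D_min = 137.484°, rainbow angle = 42.516°.
Angular width = |41.214° − 42.516°| = 1.303°.

1.30°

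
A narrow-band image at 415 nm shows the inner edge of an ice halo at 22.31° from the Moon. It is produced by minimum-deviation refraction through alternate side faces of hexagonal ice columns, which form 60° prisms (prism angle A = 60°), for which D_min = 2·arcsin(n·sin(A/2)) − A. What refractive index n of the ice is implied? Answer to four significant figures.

Rearranging: n = sin((D_min + A)/2) / sin(A/2).
(D_min + A)/2 = (22.31° + 60°)/2 = 41.155°.
n = sin 41.155° / sin 30° = 0.6581 / 0.5000 = 1.3162.

1.316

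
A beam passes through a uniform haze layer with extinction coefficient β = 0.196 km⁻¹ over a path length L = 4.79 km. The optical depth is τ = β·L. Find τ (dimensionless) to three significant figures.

τ = β·L = 0.196 × 4.79 = 0.9388.

0.939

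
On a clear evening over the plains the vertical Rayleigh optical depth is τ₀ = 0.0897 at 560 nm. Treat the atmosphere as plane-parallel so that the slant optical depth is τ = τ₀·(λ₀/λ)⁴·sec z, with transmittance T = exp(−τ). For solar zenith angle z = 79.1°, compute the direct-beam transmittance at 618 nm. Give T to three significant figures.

sec 79.1° = 5.2883.
τ = 0.0897 × (560/618)⁴ × 5.2883 = 0.0897 × 0.6742 × 5.2883 = 0.3198.
T = exp(−0.3198) = 0.7263.

0.726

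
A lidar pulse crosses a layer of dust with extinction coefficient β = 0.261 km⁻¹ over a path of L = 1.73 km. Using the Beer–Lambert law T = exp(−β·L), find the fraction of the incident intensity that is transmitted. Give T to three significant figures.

0.637

τ = β·L = 0.261 × 1.73 = 0.4515.
T = exp(−0.4515) = 0.6367.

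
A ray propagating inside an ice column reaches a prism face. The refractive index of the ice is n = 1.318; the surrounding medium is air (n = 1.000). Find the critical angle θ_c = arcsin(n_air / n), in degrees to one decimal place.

49.4°

sin θ_c = n_air / n = 1.000 / 1.318 = 0.7587.
θ_c = arcsin(0.7587) = 49.35°.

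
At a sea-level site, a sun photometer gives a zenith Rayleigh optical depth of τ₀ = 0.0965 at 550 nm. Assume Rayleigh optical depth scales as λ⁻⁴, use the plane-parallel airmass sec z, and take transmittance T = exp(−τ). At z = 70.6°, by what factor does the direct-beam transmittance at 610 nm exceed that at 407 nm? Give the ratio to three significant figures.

Airmass: sec 70.6° = 3.0106.
τ(610 nm) = 0.0965 × (550/610)⁴ × 3.0106 = 0.0965 × 0.6609 × 3.0106 = 0.1920.
τ(407 nm) = 0.0965 × (550/407)⁴ × 3.0106 = 0.0965 × 3.3348 × 3.0106 = 0.9688.
T(610)/T(407) = exp(τ_B − τ_A) = exp(0.7768) = 2.1746.

2.17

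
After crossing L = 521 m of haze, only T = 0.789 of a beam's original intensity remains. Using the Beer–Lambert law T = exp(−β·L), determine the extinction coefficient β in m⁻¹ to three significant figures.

0.000455 m⁻¹

Beer–Lambert: T = exp(−βL) ⇒ β = −ln(T)/L = −ln(0.789)/521 = 0.2370/521 = 0.0004549 m⁻¹.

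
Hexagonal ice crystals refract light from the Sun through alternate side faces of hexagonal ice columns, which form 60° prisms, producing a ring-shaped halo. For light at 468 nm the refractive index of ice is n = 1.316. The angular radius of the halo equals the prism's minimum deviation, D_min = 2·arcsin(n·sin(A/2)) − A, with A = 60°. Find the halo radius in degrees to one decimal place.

n·sin(A/2) = 1.316 × sin 30° = 1.316 × 0.5000 = 0.6580.
D_min = 2·arcsin(0.6580) − 60° = 2 × 41.148° − 60° = 22.295°.

22.3°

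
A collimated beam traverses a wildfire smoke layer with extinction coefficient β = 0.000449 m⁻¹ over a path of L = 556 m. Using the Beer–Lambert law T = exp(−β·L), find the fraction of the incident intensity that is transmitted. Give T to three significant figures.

0.779

τ = β·L = 0.000449 × 556 = 0.2496.
T = exp(−0.2496) = 0.7791.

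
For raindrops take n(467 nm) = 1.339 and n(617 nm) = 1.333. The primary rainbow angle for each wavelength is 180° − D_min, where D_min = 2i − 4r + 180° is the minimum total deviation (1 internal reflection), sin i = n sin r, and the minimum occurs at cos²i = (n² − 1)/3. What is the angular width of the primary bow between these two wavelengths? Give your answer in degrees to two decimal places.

0.86°

At 467 nm (n = 1.339): cos²i = 0.26431 → i = 59.062°, r = 39.834°, D_min = 138.786°, rainbow angle = 41.214°.
At 617 nm (n = 1.333): cos²i = 0.25896 → i = 59.410°, r = 40.225°, D_min = 137.922°, rainbow angle = 42.078°.
Angular width = |41.214° − 42.078°| = 0.865°.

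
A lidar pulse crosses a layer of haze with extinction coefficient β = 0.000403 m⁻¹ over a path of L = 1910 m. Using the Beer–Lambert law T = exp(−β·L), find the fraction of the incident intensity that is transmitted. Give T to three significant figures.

τ = β·L = 0.000403 × 1910 = 0.7697.
T = exp(−0.7697) = 0.4631.

0.463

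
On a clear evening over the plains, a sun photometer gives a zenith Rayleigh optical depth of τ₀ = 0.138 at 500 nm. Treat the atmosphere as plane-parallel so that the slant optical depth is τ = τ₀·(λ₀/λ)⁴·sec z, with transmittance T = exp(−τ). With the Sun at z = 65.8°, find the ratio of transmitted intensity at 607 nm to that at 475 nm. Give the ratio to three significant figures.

Airmass: sec 65.8° = 2.4395.
τ(607 nm) = 0.138 × (500/607)⁴ × 2.4395 = 0.138 × 0.4604 × 2.4395 = 0.1550.
τ(475 nm) = 0.138 × (500/475)⁴ × 2.4395 = 0.138 × 1.2277 × 2.4395 = 0.4133.
T(607)/T(475) = exp(τ_B − τ_A) = exp(0.2583) = 1.2948.

1.29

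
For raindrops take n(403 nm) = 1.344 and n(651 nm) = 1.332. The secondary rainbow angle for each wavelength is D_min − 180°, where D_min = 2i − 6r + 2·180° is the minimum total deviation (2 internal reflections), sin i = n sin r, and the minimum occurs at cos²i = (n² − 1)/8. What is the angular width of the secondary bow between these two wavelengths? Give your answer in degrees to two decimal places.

At 403 nm (n = 1.344): cos²i = 0.10079 → i = 71.490°, r = 44.874°, D_min = 233.733°, rainbow angle = 53.733°.
At 651 nm (n = 1.332): cos²i = 0.09678 → i = 71.875°, r = 45.520°, D_min = 230.628°, rainbow angle = 50.628°.
Angular width = |53.733° − 50.628°| = 3.104°.

3.10°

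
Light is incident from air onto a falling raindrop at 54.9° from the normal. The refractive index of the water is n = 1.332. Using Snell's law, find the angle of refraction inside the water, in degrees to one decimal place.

Snell: sin θ_r = sin θ_i / n = sin 54.9° / 1.332 = 0.8181 / 1.332 = 0.6142.
θ_r = arcsin(0.6142) = 37.90°.

37.9°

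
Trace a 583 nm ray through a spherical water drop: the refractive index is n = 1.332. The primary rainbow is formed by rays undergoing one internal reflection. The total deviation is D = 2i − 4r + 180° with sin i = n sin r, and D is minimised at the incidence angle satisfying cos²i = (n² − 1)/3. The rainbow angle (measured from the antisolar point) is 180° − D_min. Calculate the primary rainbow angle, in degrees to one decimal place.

42.2°

cos²i = (1.77422 − 1)/3 = 0.25807; i = arccos(0.50801) = 59.469°.
sin r = sin 59.469°/1.332 = 0.64666; r = 40.290°.
D_min = 2·59.469° − 4·40.290° + 180° = 137.776°.
Rainbow angle = 180° − D_min = 42.224°.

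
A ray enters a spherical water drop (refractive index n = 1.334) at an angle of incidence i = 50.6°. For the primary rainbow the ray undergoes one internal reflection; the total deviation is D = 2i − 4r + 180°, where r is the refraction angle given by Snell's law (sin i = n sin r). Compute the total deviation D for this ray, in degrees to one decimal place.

139.6°

sin r = sin 50.6° / 1.334 = 0.7727/1.334 = 0.5793; r = 35.40°.
D = 2·50.6° − 4·35.40° + 180° = 101.20° − 141.59° + 180° = 139.61°.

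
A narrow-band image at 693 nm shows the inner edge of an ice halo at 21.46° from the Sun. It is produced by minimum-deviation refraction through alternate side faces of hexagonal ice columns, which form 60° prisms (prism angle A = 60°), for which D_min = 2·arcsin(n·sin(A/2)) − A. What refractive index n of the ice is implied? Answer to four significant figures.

Rearranging: n = sin((D_min + A)/2) / sin(A/2).
(D_min + A)/2 = (21.46° + 60°)/2 = 40.730°.
n = sin 40.730° / sin 30° = 0.6525 / 0.5000 = 1.3050.

1.305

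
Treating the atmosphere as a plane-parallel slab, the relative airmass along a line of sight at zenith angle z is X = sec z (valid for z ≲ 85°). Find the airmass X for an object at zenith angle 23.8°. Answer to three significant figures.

X = sec z = 1/cos 23.8° = 1/0.9150 = 1.0929.

1.09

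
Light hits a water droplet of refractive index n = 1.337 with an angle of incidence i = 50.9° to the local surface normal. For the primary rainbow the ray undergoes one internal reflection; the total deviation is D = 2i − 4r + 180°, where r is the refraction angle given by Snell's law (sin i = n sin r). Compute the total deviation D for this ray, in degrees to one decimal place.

139.9°

sin r = sin 50.9° / 1.337 = 0.7760/1.337 = 0.5804; r = 35.48°.
D = 2·50.9° − 4·35.48° + 180° = 101.80° − 141.93° + 180° = 139.87°.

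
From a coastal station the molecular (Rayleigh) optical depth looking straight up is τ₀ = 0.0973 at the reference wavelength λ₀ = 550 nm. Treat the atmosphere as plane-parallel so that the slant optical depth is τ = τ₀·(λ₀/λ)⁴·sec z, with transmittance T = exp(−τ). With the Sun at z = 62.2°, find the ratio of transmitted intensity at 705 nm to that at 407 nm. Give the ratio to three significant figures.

Airmass: sec 62.2° = 2.1441.
τ(705 nm) = 0.0973 × (550/705)⁴ × 2.1441 = 0.0973 × 0.3704 × 2.1441 = 0.0773.
τ(407 nm) = 0.0973 × (550/407)⁴ × 2.1441 = 0.0973 × 3.3348 × 2.1441 = 0.6957.
T(705)/T(407) = exp(τ_B − τ_A) = exp(0.6184) = 1.8560.

1.86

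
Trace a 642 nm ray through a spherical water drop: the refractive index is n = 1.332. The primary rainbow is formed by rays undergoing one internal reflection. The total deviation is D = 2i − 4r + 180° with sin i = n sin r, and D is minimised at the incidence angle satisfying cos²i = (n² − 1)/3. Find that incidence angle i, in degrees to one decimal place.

cos²i = (1.332² − 1)/3 = (1.77422 − 1)/3 = 0.25807.
cos i = 0.50801, so i = 59.469°.

59.5°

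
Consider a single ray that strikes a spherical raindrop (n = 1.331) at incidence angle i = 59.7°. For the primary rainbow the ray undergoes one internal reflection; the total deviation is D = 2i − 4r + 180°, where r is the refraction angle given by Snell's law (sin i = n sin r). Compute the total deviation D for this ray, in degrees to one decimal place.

sin r = sin 59.7° / 1.331 = 0.8634/1.331 = 0.6487; r = 40.44°.
D = 2·59.7° − 4·40.44° + 180° = 119.40° − 161.77° + 180° = 137.63°.

137.6°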